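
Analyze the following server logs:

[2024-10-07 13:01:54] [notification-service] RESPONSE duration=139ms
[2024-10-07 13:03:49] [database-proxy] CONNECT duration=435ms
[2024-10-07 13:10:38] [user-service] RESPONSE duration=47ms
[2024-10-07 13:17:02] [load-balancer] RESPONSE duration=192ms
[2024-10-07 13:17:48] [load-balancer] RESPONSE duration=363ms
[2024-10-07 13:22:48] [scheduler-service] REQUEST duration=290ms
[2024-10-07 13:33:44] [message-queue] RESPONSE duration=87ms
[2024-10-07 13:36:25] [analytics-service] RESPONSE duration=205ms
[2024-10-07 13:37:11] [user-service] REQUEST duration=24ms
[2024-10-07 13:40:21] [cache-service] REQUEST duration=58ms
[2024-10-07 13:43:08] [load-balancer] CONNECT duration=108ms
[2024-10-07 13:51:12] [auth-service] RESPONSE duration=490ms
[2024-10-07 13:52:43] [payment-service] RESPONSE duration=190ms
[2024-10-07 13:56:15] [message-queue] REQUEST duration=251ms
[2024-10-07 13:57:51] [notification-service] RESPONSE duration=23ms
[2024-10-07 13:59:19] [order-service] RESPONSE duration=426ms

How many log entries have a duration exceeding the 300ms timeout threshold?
4

To count timeouts:

1. Threshold: 300ms
2. Extract duration from each log entry
3. Count entries where duration > 300
4. Timeout count: 4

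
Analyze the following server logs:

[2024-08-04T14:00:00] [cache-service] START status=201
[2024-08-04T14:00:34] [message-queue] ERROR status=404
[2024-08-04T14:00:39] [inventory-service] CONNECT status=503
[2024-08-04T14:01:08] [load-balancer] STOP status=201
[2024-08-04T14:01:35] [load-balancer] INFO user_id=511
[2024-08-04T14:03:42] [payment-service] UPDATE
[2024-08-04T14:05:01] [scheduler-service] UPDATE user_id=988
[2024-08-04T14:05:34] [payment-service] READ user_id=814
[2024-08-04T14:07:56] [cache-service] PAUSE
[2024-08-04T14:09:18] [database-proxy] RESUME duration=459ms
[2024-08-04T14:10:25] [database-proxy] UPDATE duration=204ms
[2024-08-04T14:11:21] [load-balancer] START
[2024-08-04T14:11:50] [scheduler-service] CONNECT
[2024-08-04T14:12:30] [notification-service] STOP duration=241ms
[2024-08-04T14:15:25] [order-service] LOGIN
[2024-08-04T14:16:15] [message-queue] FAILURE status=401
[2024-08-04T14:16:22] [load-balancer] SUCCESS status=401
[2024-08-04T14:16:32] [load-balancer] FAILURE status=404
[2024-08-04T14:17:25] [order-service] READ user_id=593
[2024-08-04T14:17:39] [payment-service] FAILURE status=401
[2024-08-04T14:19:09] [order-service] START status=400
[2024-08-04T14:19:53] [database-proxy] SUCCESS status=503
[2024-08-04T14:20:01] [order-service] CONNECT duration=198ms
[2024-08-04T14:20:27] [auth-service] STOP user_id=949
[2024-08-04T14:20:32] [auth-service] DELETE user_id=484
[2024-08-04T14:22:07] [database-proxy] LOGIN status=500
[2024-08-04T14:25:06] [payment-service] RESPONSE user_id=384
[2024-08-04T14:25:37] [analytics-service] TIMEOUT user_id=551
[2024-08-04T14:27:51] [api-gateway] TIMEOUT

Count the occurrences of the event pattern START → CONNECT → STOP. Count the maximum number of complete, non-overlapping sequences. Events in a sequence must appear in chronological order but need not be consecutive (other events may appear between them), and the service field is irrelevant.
3

To count sequences:

1. Look for pattern: START → CONNECT → STOP
2. Greedily scan the log in chronological order, matching each sequence element in turn (ignoring service)
3. Each time the full pattern completes, increment the count and restart matching from the next event
4. Complete non-overlapping sequences found: 3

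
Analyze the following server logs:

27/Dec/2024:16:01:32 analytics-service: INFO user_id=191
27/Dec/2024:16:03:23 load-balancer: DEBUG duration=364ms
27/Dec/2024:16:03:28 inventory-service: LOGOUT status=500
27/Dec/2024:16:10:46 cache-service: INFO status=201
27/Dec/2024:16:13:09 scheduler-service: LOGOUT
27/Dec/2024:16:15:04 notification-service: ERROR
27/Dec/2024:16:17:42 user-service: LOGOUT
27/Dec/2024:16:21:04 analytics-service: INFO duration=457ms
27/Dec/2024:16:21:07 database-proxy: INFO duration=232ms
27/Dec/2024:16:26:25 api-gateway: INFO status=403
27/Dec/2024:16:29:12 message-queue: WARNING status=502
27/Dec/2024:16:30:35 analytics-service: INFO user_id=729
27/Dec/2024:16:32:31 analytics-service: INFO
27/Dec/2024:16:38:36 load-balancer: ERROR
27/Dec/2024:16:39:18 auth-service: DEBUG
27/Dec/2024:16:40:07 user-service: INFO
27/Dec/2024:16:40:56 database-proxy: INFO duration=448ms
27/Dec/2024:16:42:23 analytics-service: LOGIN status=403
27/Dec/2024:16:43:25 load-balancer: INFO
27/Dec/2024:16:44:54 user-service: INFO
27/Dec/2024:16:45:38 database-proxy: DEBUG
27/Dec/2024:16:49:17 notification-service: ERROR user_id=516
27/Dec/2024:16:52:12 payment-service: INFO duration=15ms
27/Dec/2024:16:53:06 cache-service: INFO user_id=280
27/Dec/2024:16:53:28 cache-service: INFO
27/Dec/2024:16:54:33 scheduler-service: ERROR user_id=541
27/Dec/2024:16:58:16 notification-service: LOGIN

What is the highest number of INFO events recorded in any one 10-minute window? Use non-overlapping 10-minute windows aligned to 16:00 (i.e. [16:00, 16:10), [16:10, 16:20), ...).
4

To find the burst window:

1. Divide the log period into non-overlapping 10-minute windows starting at 16:00
2. Count INFO events in each window
3. Find the window with maximum count
4. Maximum events in a window: 4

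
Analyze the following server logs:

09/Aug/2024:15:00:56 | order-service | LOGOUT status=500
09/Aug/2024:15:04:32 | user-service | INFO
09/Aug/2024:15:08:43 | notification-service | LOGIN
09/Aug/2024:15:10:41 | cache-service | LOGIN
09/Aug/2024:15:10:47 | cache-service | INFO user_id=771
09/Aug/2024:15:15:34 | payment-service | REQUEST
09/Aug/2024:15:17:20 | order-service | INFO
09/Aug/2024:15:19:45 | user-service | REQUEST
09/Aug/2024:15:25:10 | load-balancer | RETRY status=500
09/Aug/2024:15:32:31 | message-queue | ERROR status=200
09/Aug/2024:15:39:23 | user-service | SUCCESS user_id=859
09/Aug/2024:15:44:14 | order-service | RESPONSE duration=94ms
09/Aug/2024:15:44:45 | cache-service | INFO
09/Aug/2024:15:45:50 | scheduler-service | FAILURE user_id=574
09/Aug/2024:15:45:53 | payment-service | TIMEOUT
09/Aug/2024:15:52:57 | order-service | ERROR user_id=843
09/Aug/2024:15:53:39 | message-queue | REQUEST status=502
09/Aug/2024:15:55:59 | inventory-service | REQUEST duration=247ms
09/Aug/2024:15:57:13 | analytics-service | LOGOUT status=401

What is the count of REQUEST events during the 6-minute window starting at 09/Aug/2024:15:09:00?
0

To count events in the time window:

1. Window boundaries: 09/Aug/2024:15:09:00 to 09/Aug/2024:15:15:00
2. Filter for REQUEST events within this window
3. Count matching events: 0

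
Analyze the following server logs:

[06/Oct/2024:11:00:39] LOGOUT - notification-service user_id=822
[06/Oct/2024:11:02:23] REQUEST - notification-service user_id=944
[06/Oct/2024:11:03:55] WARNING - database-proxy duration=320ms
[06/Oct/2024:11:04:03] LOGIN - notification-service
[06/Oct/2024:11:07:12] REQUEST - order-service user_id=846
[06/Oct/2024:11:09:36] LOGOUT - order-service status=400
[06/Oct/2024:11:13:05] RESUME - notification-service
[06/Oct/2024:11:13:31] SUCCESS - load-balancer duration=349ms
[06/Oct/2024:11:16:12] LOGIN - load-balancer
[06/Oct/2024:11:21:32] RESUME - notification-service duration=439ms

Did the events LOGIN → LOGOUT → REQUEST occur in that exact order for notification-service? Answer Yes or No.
No

To verify sequence order:

1. Find all events in sequence LOGIN → LOGOUT → REQUEST for notification-service
2. Extract their timestamps
3. Check if timestamps are in ascending order
4. Result: No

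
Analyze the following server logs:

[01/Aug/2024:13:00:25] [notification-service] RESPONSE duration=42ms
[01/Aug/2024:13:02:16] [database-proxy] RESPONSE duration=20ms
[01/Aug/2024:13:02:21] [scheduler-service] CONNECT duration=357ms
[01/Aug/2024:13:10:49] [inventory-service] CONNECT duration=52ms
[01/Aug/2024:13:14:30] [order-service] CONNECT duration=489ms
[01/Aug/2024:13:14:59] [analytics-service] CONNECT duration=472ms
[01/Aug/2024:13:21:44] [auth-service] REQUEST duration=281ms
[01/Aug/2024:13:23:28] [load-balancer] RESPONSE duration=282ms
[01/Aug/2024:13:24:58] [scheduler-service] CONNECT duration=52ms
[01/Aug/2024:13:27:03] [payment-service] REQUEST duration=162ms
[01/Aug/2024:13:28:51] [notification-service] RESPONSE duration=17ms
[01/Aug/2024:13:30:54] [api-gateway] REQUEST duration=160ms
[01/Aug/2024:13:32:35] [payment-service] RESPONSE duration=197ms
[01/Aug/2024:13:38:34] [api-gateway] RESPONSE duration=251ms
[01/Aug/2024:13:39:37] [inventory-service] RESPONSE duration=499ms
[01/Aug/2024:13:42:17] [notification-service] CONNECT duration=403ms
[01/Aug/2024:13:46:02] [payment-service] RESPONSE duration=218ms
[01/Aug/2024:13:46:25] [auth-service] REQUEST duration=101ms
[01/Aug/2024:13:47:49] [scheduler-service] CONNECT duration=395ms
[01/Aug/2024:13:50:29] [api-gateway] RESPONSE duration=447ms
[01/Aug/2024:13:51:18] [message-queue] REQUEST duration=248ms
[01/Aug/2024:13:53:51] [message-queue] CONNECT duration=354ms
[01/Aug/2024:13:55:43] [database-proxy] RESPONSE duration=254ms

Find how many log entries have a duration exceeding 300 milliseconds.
8

To count timeouts:

1. Threshold: 300ms
2. Extract duration from each log entry
3. Count entries where duration > 300
4. Timeout count: 8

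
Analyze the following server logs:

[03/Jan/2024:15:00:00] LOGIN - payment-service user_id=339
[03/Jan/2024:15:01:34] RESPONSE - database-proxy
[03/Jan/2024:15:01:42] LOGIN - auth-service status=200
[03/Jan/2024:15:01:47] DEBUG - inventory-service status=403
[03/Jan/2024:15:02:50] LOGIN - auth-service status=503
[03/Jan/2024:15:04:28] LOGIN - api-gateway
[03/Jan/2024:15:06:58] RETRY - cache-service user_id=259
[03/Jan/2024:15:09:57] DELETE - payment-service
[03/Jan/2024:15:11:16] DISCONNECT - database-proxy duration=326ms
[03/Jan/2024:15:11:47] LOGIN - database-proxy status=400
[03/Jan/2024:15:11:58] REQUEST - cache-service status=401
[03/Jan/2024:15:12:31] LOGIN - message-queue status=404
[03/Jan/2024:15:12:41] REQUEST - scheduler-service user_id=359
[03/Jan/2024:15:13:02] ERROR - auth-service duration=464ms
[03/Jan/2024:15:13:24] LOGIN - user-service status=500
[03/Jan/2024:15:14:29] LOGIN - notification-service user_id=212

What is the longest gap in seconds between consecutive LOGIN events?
439

To find the longest gap:

1. Extract all LOGIN events in chronological order
2. Calculate time differences between consecutive events
3. Find the maximum difference
4. Longest gap: 439 seconds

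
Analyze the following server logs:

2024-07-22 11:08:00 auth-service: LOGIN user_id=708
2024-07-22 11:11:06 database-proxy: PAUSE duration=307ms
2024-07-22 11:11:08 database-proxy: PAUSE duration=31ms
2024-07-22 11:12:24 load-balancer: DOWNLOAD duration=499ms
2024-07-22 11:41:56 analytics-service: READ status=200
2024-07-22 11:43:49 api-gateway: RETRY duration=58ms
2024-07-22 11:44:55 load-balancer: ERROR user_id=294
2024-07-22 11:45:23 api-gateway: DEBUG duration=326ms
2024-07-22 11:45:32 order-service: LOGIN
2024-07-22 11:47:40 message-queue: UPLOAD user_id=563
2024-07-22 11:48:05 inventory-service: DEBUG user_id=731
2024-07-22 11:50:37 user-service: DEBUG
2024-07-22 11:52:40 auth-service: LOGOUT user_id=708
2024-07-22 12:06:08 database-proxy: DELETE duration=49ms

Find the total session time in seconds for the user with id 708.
2680

To calculate session duration:

1. Find LOGIN event for user_id=708: 2024-07-22 11:08:00
2. Find LOGOUT event for user_id=708: 2024-07-22 11:52:40
3. Session duration: 2024-07-22 11:52:40 - 2024-07-22 11:08:00 = 2680 seconds (44 minutes)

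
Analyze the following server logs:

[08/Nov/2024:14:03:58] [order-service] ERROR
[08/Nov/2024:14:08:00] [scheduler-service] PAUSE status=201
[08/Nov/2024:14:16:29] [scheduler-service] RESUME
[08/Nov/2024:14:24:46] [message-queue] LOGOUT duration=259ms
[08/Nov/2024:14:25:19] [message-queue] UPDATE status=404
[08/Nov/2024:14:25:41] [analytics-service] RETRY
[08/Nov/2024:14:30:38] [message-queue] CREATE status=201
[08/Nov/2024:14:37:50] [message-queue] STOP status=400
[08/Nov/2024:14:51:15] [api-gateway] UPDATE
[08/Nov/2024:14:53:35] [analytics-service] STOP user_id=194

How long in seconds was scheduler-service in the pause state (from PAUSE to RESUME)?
509

To calculate state duration:

1. Find PAUSE event for scheduler-service: 08/Nov/2024:14:08:00
2. Find RESUME event for scheduler-service: 08/Nov/2024:14:16:29
3. Calculate duration: 08/Nov/2024:14:16:29 - 08/Nov/2024:14:08:00 = 509 seconds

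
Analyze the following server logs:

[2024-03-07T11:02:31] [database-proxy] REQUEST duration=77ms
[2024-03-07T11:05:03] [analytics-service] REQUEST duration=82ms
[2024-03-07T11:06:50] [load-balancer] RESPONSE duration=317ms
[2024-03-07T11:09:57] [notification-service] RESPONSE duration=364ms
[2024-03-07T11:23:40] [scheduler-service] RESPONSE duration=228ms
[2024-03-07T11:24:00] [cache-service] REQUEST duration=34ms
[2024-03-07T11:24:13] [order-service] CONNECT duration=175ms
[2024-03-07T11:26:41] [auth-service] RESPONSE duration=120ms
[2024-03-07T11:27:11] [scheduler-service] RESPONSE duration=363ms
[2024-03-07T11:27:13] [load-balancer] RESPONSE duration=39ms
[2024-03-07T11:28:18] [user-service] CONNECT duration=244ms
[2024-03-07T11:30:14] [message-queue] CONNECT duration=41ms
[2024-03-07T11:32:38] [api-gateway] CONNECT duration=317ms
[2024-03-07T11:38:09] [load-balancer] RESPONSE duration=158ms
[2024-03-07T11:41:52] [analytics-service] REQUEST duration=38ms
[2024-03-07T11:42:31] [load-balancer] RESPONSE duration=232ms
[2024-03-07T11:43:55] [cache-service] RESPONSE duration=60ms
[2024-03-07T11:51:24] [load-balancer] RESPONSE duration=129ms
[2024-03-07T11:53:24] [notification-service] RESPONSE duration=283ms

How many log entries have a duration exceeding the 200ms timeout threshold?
8

To count timeouts:

1. Threshold: 200ms
2. Extract duration from each log entry
3. Count entries where duration > 200
4. Timeout count: 8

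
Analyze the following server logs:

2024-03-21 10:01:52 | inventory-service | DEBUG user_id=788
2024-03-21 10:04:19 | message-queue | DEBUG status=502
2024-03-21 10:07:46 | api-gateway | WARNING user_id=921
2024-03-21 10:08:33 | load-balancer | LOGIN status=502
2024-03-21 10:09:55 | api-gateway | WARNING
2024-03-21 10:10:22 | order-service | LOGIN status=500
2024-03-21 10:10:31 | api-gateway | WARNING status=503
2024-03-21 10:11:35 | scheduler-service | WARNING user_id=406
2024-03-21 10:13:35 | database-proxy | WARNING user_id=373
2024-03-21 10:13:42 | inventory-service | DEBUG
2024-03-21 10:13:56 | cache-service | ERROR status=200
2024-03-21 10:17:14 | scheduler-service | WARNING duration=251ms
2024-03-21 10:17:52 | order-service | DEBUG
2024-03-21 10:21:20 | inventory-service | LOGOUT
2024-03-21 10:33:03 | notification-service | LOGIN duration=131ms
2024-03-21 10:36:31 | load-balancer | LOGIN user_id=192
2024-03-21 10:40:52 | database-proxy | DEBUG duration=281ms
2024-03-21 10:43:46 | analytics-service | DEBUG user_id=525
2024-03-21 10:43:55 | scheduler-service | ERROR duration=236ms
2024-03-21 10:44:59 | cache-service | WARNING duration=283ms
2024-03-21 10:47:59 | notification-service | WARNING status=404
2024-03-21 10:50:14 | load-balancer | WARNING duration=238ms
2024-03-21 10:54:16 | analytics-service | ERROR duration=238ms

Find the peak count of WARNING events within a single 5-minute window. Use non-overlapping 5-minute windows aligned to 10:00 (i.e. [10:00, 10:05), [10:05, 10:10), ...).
3

To find the burst window:

1. Divide the log period into non-overlapping 5-minute windows starting at 10:00
2. Count WARNING events in each window
3. Find the window with maximum count
4. Maximum events in a window: 3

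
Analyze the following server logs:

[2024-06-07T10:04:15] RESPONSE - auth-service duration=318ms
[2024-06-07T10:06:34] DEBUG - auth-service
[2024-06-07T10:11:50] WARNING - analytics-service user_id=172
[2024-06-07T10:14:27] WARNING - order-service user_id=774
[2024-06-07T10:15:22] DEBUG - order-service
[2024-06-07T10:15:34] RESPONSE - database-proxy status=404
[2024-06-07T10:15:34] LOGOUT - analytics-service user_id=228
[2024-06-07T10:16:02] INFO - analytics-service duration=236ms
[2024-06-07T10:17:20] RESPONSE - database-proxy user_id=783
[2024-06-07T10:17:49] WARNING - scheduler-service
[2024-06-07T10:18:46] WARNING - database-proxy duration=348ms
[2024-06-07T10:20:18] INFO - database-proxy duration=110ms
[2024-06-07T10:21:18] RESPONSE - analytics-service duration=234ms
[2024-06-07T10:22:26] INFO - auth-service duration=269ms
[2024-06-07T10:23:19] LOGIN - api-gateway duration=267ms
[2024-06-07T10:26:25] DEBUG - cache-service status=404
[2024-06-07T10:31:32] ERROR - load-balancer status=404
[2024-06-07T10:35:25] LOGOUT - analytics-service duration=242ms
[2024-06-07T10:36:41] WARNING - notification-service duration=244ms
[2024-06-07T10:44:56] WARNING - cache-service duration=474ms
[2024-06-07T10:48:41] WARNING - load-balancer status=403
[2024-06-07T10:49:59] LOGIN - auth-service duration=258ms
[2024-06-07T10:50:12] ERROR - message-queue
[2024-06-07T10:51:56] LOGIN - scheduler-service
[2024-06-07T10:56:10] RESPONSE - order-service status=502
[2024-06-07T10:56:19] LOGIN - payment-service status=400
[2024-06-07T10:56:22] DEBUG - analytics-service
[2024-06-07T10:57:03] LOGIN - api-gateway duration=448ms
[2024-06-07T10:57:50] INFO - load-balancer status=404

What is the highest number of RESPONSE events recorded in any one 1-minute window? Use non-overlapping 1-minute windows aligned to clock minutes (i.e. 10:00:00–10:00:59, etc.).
1

To find the burst window:

1. Divide the log period into non-overlapping 1-minute windows starting at 10:00
2. Count RESPONSE events in each window
3. Find the window with maximum count
4. Maximum events in a window: 1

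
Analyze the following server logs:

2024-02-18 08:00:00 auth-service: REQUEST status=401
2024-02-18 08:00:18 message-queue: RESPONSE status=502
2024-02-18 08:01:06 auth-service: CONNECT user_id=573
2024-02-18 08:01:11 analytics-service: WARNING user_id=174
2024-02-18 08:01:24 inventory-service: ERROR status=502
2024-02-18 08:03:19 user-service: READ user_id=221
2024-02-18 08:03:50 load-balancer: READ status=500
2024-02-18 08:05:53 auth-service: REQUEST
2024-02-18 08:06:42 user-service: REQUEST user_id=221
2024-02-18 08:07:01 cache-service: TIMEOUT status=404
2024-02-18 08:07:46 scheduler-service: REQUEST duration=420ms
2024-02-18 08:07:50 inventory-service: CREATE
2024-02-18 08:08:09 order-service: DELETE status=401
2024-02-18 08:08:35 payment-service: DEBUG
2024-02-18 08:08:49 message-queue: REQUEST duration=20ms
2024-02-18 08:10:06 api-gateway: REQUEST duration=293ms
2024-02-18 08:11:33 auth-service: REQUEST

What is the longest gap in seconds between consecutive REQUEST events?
353

To find the longest gap:

1. Extract all REQUEST events in chronological order
2. Calculate time differences between consecutive events
3. Find the maximum difference
4. Longest gap: 353 seconds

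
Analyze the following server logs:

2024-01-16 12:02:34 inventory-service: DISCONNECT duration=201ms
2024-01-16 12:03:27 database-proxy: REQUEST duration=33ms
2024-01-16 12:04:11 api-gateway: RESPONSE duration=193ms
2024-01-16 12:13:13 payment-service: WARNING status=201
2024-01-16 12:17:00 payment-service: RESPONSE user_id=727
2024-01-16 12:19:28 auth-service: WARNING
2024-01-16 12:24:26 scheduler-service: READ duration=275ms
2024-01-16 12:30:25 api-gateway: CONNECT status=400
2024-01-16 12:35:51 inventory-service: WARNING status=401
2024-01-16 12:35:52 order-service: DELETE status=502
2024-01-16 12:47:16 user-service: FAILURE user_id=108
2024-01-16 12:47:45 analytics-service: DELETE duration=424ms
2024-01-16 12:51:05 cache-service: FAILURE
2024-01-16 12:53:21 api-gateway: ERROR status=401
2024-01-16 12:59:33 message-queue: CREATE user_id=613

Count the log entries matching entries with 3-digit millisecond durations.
4

To find matching entries:

1. Pattern to match: entries with 3-digit millisecond durations
2. Scan each log entry for the pattern
3. Count matches: 4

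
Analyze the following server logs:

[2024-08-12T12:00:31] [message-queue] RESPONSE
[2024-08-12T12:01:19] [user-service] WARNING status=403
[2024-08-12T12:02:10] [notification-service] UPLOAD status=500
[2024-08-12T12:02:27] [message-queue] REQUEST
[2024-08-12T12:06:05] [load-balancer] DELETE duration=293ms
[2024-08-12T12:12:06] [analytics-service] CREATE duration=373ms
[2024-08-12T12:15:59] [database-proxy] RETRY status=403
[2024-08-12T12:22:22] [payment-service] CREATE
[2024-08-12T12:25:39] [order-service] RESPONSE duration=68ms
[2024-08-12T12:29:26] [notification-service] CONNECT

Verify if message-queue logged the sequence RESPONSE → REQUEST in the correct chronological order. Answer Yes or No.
Yes

To verify sequence order:

1. Find all events in sequence RESPONSE → REQUEST for message-queue
2. Extract their timestamps
3. Check if timestamps are in ascending order
4. Result: Yes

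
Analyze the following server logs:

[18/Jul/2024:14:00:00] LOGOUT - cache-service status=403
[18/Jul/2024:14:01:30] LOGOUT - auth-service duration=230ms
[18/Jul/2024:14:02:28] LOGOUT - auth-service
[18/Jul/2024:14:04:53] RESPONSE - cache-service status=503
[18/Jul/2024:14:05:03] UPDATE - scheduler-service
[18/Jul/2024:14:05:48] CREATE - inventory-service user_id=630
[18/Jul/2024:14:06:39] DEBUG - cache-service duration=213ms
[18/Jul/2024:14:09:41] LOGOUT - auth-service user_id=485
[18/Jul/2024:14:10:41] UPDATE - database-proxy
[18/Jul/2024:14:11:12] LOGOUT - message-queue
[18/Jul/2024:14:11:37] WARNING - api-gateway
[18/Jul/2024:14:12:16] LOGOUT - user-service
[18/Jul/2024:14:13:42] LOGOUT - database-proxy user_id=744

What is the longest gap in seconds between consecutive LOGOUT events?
433

To find the longest gap:

1. Extract all LOGOUT events in chronological order
2. Calculate time differences between consecutive events
3. Find the maximum difference
4. Longest gap: 433 seconds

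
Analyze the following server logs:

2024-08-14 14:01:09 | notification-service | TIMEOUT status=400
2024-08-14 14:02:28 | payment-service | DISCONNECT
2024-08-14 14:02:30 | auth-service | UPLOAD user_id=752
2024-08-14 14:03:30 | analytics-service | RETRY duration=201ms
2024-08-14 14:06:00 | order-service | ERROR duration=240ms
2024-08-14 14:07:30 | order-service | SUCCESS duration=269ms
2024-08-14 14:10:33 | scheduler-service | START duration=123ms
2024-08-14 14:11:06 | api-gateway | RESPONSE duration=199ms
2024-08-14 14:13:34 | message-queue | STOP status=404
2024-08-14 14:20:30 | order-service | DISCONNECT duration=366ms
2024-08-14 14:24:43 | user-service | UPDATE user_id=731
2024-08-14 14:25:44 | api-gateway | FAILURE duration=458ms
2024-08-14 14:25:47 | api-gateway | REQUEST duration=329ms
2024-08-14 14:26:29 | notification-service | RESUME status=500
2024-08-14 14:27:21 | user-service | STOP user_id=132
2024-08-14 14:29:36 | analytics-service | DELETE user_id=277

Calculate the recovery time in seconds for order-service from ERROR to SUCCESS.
90

To calculate recovery time:

1. Find ERROR event for order-service: 2024-08-14 14:06:00
2. Find next SUCCESS event for order-service: 2024-08-14 14:07:30
3. Recovery time: 2024-08-14 14:07:30 - 2024-08-14 14:06:00 = 90 seconds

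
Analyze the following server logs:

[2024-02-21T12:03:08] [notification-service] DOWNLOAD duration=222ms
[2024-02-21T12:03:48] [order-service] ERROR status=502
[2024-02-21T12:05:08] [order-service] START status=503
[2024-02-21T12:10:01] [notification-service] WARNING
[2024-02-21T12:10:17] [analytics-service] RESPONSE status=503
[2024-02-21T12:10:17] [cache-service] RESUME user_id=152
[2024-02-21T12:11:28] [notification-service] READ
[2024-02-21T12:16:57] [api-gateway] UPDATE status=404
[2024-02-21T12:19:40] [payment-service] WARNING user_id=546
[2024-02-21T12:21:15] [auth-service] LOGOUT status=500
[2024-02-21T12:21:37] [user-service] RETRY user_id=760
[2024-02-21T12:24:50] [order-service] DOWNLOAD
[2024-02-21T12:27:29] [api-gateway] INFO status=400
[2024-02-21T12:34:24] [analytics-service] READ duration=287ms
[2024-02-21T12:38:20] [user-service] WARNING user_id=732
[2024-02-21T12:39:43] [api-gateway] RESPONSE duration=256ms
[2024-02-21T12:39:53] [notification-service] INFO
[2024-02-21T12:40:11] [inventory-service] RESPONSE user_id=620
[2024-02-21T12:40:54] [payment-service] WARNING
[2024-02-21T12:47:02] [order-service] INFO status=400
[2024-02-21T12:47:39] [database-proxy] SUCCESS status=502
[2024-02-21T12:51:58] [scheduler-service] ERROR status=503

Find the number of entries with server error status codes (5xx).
6

To find matching entries:

1. Pattern to match: server error status codes (5xx)
2. Scan each log entry for the pattern
3. Count matches: 6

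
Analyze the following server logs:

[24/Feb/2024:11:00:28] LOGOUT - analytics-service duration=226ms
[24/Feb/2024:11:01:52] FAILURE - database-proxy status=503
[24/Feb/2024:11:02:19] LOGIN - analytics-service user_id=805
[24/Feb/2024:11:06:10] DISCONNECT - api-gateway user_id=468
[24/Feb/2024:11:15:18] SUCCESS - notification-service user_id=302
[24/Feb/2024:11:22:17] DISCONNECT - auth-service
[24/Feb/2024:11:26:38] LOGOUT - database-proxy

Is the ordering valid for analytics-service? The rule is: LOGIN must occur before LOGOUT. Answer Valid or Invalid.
Invalid

To validate ordering:

1. Required order: LOGIN → LOGOUT
2. Rule: LOGIN must occur before LOGOUT
3. Check actual order of events for analytics-service
4. Result: Invalid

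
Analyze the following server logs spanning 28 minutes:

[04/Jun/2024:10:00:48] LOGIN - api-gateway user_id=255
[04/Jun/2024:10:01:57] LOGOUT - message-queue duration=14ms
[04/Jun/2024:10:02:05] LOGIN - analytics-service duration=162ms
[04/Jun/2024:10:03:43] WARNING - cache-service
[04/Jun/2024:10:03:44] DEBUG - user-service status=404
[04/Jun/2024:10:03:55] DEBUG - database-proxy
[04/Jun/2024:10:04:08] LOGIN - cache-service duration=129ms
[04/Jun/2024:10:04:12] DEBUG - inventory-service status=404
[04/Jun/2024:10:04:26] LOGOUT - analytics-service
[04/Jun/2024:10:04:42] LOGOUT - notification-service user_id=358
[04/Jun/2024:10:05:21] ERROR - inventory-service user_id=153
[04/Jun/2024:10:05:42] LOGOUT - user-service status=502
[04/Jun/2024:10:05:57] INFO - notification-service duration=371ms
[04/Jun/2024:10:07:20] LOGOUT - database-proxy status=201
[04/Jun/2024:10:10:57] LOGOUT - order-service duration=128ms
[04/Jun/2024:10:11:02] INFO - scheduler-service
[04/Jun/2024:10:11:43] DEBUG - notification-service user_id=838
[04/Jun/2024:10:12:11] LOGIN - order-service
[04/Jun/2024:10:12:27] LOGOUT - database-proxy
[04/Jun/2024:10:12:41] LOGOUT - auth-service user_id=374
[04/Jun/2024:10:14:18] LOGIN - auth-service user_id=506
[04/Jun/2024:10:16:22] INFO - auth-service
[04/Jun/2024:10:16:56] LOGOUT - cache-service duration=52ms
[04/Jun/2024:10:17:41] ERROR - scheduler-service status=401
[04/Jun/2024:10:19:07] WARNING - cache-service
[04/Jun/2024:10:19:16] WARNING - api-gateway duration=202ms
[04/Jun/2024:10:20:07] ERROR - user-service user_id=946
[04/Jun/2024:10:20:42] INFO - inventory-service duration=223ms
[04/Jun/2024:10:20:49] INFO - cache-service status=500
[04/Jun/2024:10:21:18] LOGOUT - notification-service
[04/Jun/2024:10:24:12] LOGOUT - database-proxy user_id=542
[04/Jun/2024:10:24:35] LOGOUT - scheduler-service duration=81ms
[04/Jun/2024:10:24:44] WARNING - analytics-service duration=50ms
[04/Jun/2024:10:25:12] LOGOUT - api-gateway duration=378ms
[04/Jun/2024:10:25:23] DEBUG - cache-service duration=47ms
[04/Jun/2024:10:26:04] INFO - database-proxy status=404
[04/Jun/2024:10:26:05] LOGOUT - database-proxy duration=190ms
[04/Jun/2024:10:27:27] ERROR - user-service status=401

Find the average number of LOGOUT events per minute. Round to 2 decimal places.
0.5

To calculate the rate:

1. Count total LOGOUT events: 14
2. Total time period: 28 minutes
3. Rate = 14 / 28 = 0.5 events per minute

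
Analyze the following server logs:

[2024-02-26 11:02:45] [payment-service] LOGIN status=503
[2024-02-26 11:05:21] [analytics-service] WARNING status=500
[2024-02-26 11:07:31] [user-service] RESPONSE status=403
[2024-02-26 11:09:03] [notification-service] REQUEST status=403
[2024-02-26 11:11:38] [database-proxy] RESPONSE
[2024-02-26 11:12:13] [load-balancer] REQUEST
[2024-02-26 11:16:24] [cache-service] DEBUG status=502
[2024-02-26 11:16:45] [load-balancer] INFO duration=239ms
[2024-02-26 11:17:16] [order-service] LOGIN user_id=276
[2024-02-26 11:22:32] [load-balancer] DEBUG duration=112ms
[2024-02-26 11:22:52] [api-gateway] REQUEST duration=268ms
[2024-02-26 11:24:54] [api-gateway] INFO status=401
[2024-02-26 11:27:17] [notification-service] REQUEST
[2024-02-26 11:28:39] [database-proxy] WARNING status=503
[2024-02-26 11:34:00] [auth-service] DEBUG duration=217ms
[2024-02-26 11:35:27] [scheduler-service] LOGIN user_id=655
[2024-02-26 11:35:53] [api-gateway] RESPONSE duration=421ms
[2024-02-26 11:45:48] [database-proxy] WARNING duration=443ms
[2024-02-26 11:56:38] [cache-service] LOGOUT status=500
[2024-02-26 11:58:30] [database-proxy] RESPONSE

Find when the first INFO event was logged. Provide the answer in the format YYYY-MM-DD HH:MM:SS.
2024-02-26 11:16:45

To find the first event:

1. Filter for all INFO events
2. Sort by timestamp
3. Select the first one
4. Timestamp: 2024-02-26 11:16:45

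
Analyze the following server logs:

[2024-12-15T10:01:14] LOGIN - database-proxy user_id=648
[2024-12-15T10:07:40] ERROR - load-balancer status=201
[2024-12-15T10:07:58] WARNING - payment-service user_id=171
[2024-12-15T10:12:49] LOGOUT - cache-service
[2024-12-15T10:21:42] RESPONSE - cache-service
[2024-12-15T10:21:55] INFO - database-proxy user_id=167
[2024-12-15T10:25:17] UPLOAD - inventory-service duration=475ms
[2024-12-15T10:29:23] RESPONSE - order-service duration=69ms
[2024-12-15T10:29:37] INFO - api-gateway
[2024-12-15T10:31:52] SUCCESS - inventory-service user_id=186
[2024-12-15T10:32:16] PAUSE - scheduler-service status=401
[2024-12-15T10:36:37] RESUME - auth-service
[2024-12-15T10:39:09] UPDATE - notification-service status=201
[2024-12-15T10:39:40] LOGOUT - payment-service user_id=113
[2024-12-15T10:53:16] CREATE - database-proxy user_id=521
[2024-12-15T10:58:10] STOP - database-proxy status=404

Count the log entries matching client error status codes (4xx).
2

To find matching entries:

1. Pattern to match: client error status codes (4xx)
2. Scan each log entry for the pattern
3. Count matches: 2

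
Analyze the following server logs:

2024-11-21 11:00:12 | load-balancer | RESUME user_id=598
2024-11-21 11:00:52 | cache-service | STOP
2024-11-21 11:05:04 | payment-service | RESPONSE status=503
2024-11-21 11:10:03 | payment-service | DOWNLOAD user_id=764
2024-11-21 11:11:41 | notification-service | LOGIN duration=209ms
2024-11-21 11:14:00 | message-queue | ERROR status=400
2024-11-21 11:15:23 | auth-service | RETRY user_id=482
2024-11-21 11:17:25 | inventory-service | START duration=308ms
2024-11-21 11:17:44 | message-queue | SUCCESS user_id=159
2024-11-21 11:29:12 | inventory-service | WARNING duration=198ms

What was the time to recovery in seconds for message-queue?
224

To calculate recovery time:

1. Find ERROR event for message-queue: 2024-11-21 11:14:00
2. Find next SUCCESS event for message-queue: 2024-11-21 11:17:44
3. Recovery time: 2024-11-21 11:17:44 - 2024-11-21 11:14:00 = 224 seconds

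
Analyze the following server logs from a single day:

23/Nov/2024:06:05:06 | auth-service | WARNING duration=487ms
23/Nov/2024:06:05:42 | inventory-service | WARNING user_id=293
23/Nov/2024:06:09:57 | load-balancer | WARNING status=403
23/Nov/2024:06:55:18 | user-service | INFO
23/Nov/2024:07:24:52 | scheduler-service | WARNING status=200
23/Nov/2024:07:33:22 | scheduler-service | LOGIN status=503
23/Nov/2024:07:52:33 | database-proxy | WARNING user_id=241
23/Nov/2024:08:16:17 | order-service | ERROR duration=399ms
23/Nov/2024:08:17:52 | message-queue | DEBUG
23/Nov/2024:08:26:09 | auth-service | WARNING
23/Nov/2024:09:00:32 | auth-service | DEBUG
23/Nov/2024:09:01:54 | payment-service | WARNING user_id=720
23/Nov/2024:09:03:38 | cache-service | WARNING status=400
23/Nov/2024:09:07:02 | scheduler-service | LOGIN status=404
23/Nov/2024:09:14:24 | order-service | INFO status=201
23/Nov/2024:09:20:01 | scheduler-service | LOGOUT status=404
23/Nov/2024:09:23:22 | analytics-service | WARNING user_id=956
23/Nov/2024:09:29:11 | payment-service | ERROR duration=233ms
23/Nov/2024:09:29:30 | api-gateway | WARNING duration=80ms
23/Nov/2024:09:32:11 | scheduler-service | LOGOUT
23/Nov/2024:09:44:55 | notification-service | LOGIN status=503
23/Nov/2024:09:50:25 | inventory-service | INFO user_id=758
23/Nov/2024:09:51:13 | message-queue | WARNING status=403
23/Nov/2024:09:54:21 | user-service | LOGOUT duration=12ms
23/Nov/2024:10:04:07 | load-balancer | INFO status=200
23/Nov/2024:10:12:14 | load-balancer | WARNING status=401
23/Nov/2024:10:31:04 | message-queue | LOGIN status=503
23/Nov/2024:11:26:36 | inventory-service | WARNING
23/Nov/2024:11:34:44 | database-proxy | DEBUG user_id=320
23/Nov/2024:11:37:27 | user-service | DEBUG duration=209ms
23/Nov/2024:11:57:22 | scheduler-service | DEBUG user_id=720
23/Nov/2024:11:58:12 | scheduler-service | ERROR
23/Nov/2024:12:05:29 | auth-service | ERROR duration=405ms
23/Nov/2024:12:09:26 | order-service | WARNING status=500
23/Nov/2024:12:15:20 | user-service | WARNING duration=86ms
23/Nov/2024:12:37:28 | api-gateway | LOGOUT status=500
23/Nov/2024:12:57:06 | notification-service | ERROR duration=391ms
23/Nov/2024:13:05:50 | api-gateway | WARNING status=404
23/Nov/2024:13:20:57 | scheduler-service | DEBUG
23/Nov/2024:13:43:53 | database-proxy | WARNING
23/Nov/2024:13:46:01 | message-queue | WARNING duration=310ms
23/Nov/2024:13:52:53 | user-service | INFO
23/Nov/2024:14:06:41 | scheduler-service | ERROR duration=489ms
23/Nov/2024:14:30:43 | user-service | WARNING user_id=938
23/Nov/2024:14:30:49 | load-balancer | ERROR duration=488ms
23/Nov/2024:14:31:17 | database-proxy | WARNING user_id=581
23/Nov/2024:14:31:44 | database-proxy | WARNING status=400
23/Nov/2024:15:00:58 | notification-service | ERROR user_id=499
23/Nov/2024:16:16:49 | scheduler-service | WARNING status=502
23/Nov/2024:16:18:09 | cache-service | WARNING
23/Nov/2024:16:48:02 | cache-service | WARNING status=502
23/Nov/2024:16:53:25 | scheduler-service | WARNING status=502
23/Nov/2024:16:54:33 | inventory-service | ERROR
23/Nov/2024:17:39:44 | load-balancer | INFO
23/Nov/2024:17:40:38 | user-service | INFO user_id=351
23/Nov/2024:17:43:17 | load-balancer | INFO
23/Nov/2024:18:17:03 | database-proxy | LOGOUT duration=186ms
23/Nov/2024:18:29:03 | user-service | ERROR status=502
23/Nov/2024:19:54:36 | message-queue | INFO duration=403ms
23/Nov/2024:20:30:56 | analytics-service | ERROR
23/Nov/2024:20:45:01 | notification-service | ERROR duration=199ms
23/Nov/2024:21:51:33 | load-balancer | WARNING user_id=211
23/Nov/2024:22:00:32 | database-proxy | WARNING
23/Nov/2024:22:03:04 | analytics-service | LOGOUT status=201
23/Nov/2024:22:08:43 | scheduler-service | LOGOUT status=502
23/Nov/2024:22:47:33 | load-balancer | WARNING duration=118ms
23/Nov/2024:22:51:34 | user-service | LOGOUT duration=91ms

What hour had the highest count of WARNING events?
9

To find the peak hour:

1. Group all WARNING events by hour
2. Count events in each hour
3. Find hour with maximum count
4. Peak hour: 9 (with 5 events)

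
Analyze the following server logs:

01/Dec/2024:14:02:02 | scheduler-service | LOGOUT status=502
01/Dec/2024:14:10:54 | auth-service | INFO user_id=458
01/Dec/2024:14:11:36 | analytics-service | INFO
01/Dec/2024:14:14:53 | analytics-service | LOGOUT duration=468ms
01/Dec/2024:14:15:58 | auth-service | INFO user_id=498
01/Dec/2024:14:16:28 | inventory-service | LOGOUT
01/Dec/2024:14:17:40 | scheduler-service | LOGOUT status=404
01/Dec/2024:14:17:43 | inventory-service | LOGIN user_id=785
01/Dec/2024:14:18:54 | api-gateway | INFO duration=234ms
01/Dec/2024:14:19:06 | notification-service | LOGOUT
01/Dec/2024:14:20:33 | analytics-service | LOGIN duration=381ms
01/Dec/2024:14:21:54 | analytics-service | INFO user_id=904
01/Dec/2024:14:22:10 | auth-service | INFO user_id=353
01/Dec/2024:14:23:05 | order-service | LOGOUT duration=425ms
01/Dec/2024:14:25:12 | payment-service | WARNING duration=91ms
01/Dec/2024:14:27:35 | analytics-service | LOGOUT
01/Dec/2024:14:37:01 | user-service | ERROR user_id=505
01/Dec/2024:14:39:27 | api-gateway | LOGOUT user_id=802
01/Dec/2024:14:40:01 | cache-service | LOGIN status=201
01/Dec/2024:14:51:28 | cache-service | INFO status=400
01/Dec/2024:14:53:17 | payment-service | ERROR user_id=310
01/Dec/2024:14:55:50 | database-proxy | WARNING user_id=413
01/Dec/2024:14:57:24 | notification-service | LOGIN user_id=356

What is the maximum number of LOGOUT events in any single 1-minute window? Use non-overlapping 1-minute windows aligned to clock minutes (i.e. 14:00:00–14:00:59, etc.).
1

To find the burst window:

1. Divide the log period into non-overlapping 1-minute windows starting at 14:00
2. Count LOGOUT events in each window
3. Find the window with maximum count
4. Maximum events in a window: 1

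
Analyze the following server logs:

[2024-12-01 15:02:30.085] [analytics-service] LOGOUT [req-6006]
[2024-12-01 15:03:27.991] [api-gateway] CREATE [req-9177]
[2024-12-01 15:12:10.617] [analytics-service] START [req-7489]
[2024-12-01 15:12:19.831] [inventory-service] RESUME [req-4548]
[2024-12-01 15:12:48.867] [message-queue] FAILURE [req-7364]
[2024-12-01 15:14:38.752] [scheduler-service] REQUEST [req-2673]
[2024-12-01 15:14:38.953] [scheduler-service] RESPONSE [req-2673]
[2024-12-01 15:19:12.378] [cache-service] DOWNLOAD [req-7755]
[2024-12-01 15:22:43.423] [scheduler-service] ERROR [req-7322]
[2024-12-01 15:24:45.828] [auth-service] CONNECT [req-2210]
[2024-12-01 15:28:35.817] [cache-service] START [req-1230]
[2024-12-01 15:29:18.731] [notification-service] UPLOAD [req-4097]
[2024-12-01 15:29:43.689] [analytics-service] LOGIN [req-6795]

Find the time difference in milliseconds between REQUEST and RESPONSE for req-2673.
201

To calculate latency:

1. Find REQUEST with id req-2673: 2024-12-01 15:14:38.752
2. Find RESPONSE with id req-2673: 2024-12-01 15:14:38.953
3. Latency: 2024-12-01 15:14:38.953 - 2024-12-01 15:14:38.752 = 201ms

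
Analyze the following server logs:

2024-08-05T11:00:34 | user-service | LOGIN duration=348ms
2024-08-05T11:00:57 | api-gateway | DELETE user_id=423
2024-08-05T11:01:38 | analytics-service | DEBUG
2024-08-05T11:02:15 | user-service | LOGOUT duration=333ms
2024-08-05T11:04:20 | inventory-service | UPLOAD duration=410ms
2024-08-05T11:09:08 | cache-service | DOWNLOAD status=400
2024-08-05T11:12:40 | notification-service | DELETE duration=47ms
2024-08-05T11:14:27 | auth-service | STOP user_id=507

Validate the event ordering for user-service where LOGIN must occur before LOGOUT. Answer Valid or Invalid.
Valid

To validate ordering:

1. Required order: LOGIN → LOGOUT
2. Rule: LOGIN must occur before LOGOUT
3. Check actual order of events for user-service
4. Result: Valid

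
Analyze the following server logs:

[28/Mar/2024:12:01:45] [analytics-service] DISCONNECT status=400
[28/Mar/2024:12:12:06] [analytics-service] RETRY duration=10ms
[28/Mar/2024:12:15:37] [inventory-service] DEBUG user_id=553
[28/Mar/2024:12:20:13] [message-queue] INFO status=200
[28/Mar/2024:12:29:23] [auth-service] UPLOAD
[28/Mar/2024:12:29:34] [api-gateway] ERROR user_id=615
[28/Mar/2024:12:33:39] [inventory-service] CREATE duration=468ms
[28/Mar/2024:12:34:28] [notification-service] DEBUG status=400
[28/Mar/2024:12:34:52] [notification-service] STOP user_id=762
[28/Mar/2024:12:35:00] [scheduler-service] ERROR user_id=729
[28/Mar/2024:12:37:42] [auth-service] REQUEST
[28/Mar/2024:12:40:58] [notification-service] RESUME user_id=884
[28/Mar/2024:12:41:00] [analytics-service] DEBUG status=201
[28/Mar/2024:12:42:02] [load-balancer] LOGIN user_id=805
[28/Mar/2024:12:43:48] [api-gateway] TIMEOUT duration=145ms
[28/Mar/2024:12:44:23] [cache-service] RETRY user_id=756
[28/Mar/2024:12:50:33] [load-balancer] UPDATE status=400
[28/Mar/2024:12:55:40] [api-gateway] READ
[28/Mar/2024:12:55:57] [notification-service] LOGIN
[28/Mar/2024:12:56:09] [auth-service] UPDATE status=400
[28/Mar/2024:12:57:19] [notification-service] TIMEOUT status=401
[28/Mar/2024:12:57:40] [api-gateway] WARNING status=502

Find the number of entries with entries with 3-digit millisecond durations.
2

To find matching entries:

1. Pattern to match: entries with 3-digit millisecond durations
2. Scan each log entry for the pattern
3. Count matches: 2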